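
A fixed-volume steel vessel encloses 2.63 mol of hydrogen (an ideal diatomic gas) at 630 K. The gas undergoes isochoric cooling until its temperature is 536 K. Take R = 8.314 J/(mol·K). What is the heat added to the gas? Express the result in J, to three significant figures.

Q ≈ -5140 J

Constant volume ⇒ W = 0, so Q = ΔU = nCᵥΔT with Cᵥ = 5R/2 = 20.79 J/(mol·K).
ΔU = (2.63)(20.79)(536 − 630) = -5138 J.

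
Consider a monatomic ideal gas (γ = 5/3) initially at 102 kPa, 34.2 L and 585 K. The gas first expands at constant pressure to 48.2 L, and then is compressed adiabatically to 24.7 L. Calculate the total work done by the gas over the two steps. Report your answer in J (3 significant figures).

Step 1 (isobaric): W = PΔV = (102 kPa)(48.2 − 34.2 L) = 1428 J.
After step 1: P = 102 kPa, V = 48.2 L, T = 824.5 K.
Step 2 (adiabatic): W = (P₁V₁ − P₂V₂)/(γ−1) = (4916 − 7677)/0.667 = -4141 J.
W_total = 1428 − 4141 = -2713 J.

W_total ≈ -2710 J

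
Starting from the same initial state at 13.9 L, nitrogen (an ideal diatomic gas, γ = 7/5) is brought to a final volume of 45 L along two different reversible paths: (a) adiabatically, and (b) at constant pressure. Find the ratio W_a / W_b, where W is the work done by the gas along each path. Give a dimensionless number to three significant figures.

W_a / W_b ≈ 0.419

Path (a) adiabatic: W = P₁V₁(1 − (V₁/V₂)^(γ−1))/(γ−1) → W_a/(P₁V₁) = 0.9374.
Path (b) isobaric: W = P₁(V₂ − V₁) → W_b/(P₁V₁) = 2.237.
W_a / W_b = 0.9374 / 2.237 = 0.4189.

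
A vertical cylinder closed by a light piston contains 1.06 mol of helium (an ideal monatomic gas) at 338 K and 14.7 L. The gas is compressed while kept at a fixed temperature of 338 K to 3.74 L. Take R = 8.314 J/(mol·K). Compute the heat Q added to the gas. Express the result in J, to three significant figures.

Isothermal ⇒ ΔU = 0, so Q = W = nRT ln(V₂/V₁).
Q = (1.06)(8.314)(338) ln(3.74/14.7) = 2979 × -1.369 = -4077 J.

Q ≈ -4080 J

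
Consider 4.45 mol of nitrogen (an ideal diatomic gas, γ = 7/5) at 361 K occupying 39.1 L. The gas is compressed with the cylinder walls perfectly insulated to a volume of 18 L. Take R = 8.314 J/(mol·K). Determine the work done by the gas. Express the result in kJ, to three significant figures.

W ≈ -12.1 kJ

Adiabatic: TV^(γ−1) = const with γ = 7/5.
T₂ = T₁ (V₁/V₂)^(γ−1) = 361 × (39.1/18)^0.4 = 361 × 1.364 = 492.3 K.
W_by = nCᵥ(T₁ − T₂) = (4.45)(20.79)(361 − 492.3) = -12148 J.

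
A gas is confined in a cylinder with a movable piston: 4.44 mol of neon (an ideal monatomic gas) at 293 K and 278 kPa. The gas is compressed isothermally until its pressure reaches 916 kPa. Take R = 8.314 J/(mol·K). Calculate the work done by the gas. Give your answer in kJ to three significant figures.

W ≈ -12.9 kJ

Isothermal process: W = nRT ln(V₂/V₁) = nRT ln(P₁/P₂).
W = (4.44)(8.314)(293) × ln(278/916)
  = 10816 × ln(0.3035) = 10816 × -1.192
W_by_gas = -12897 J.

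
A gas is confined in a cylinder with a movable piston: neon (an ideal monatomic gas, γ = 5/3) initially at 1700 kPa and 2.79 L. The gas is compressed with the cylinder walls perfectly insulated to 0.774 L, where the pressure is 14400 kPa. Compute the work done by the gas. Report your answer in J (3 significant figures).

W ≈ -9600 J

Adiabatic: W = (P₁V₁ − P₂V₂)/(γ − 1) with γ = 5/3.
P₁V₁ = 4743 J, P₂V₂ = 11146 J.
W = (4743 − 11146) / 0.6667 = -9604 J.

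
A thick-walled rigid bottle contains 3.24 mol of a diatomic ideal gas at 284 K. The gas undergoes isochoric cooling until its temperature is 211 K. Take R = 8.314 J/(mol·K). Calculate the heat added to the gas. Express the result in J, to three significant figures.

Constant volume ⇒ W = 0, so Q = ΔU = nCᵥΔT with Cᵥ = 5R/2 = 20.79 J/(mol·K).
ΔU = (3.24)(20.79)(211 − 284) = -4916 J.

Q ≈ -4920 J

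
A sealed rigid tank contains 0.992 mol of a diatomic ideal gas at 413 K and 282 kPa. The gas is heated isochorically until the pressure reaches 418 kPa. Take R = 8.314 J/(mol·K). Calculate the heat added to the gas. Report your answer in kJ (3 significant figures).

Q ≈ 4.11 kJ

Constant volume ⇒ W = 0, so Q = ΔU = nCᵥΔT with Cᵥ = 5R/2 = 20.79 J/(mol·K).
At constant V, T₂/T₁ = P₂/P₁ ⇒ ΔT = T₁(P₂/P₁ − 1) = 413·(418/282 − 1) = 199.2 K.
ΔU = (0.992)(20.79)(199.2) = 4107 J.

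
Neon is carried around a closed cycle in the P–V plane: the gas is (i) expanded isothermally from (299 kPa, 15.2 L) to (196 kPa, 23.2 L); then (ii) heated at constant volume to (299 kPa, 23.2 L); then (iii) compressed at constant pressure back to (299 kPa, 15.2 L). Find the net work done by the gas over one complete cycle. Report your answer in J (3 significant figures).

Leg (i): W = PᵢVᵢ ln(V_f/Vᵢ) = (4545) ln(23.2/15.2) = 1922 J.
Leg (ii): W = 0.
Leg (iii): W = PΔV = (299)(15.2 − 23.2) = -2392 J.
W_net = 1922 − 2392 = -470.2 J.

W_net ≈ -470 J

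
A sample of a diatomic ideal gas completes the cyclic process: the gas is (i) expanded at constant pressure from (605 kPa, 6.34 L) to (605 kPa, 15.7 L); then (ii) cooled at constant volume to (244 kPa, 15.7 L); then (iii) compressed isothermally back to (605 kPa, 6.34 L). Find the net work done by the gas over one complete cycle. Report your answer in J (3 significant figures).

Leg (i): W = PΔV = (605)(15.7 − 6.34) = 5663 J.
Leg (ii): W = 0.
Leg (iii): W = PᵢVᵢ ln(V_f/Vᵢ) = (3831) ln(6.34/15.7) = -3474 J.
W_net = 5663 − 3474 = 2189 J.

W_net ≈ 2190 J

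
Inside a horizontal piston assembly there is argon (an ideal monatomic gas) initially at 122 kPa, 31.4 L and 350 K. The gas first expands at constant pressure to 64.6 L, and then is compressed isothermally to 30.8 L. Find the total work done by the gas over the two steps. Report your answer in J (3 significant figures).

W_total ≈ -1790 J

Step 1 (isobaric): W = PΔV = (122 kPa)(64.6 − 31.4 L) = 4050 J.
After step 1: P = 122 kPa, V = 64.6 L, T = 720.1 K.
Step 2 (isothermal): W = P₁V₁ ln(V₂/V₁) = (7881) ln(30.8/64.6) = -5838 J.
W_total = 4050 − 5838 = -1787 J.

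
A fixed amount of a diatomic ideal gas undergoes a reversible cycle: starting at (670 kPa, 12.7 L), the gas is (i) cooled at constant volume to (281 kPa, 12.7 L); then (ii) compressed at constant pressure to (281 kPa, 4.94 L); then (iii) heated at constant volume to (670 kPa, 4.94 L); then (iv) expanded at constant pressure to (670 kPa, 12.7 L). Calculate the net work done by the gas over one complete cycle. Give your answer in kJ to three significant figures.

Constant-volume legs do no work.
W(ii) = (281)(4.94 − 12.7) = -2181 J; W(iv) = (670)(12.7 − 4.94) = 5199 J.
W_net = -2181 + 5199 = 3019 J (the clockwise enclosed area).

W_net ≈ 3.02 kJ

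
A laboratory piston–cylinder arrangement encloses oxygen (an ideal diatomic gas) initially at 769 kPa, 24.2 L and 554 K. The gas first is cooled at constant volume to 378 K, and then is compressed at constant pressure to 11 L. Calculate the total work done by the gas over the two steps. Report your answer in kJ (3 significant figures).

Step 1 (isochoric): W = 0 (constant volume).
After step 1: P = 524.7 kPa (V unchanged).
Step 2 (isobaric): W = PΔV = (524.7 kPa)(11 − 24.2 L) = -6926 J.
W_total = 0 − 6926 = -6926 J.

W_total ≈ -6.93 kJ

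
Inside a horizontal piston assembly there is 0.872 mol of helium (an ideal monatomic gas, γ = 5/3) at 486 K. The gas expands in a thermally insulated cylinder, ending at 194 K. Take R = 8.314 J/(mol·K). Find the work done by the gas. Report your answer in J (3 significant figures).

W ≈ 3180 J

Adiabatic ⇒ Q = 0, so W_by = −ΔU = nCᵥ(T₁ − T₂).
Cᵥ = 3R/2 = 12.47 J/(mol·K).
W = (0.872)(12.47)(486 − 194) = 3175 J.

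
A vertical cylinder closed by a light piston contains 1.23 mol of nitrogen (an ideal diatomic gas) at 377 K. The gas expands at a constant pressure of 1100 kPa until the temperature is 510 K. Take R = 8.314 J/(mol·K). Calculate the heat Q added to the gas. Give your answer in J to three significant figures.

Isobaric: W = nRΔT = (1.23)(8.314)(133) = 1360 J.
ΔU = nCᵥΔT with Cᵥ = 5R/2: ΔU = (1.23)(20.79)(133) = 3400 J.
Q = ΔU + W = 3400 + 1360 = 4760 J.

Q ≈ 4760 J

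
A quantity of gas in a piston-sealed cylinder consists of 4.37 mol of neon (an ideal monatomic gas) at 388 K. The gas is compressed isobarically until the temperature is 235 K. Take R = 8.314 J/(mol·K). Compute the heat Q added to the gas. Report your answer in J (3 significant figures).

Isobaric: W = nRΔT = (4.37)(8.314)(-153) = -5559 J.
ΔU = nCᵥΔT with Cᵥ = 3R/2: ΔU = (4.37)(12.47)(-153) = -8338 J.
Q = ΔU + W = -8338 − 5559 = -13897 J.

Q ≈ -13900 J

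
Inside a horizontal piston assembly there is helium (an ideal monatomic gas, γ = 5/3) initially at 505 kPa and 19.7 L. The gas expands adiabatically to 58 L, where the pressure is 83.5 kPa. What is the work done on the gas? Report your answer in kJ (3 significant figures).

Adiabatic: W = (P₁V₁ − P₂V₂)/(γ − 1) with γ = 5/3.
P₁V₁ = 9948 J, P₂V₂ = 4843 J.
W = (9948 − 4843) / 0.6667 = 7658 J.
Work on gas = −W_by = -7658 J.

W ≈ -7.66 kJ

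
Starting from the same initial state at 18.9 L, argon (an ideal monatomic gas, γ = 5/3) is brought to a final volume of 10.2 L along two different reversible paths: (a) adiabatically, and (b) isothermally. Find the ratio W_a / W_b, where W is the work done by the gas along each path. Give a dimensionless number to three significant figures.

Path (a) adiabatic: W = P₁V₁(1 − (V₁/V₂)^(γ−1))/(γ−1) → W_a/(P₁V₁) = -0.7629.
Path (b) isothermal: W = P₁V₁ ln(V₂/V₁) → W_b/(P₁V₁) = -0.6168.
W_a / W_b = -0.7629 / -0.6168 = 1.237.

W_a / W_b ≈ 1.24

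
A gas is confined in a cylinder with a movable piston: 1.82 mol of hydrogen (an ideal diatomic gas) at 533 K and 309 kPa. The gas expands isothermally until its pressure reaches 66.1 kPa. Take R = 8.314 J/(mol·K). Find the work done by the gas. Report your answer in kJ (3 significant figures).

W ≈ 12.4 kJ

Isothermal process: W = nRT ln(V₂/V₁) = nRT ln(P₁/P₂).
W = (1.82)(8.314)(533) × ln(309/66.1)
  = 8065 × ln(4.675) = 8065 × 1.542
W_by_gas = 12438 J.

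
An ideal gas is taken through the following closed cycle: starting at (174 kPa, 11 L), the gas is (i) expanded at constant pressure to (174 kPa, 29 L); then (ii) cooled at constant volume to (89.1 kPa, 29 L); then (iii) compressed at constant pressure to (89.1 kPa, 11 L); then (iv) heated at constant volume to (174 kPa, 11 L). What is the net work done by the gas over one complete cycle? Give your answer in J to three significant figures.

Constant-volume legs do no work.
W(i) = (174)(29 − 11) = 3132 J; W(iii) = (89.1)(11 − 29) = -1604 J.
W_net = 3132 − 1604 = 1528 J (the clockwise enclosed area).

W_net ≈ 1530 J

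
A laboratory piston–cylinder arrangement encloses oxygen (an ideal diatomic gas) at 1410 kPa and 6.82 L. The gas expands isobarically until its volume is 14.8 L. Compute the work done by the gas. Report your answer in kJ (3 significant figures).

Isobaric: W = P ΔV.
W = (1410 kPa)(14.8 − 6.82 L) = (1410)(7.98) = 11252 J.

W ≈ 11.3 kJ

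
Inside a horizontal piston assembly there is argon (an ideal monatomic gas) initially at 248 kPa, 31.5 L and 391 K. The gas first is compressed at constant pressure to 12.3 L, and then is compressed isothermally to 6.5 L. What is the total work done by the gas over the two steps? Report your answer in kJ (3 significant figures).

Step 1 (isobaric): W = PΔV = (248 kPa)(12.3 − 31.5 L) = -4762 J.
After step 1: P = 248 kPa, V = 12.3 L, T = 152.7 K.
Step 2 (isothermal): W = P₁V₁ ln(V₂/V₁) = (3050) ln(6.5/12.3) = -1946 J.
W_total = -4762 − 1946 = -6707 J.

W_total ≈ -6.71 kJ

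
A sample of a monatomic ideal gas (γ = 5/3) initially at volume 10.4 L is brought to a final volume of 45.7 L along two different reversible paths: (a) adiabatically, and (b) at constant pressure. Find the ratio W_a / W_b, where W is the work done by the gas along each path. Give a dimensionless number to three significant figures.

W_a / W_b ≈ 0.277

Path (a) adiabatic: W = P₁V₁(1 − (V₁/V₂)^(γ−1))/(γ−1) → W_a/(P₁V₁) = 0.9409.
Path (b) isobaric: W = P₁(V₂ − V₁) → W_b/(P₁V₁) = 3.394.
W_a / W_b = 0.9409 / 3.394 = 0.2772.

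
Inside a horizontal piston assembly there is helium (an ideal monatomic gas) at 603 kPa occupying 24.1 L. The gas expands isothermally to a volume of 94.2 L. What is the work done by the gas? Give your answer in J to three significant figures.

W ≈ 19800 J

Isothermal: W = nRT ln(V₂/V₁) = P₁V₁ ln(V₂/V₁).
P₁V₁ = (603 kPa)(24.1 L) = 14532 J.
W = 14532 × ln(94.2/24.1) = 14532 × 1.363
W_by_gas = 19811 J.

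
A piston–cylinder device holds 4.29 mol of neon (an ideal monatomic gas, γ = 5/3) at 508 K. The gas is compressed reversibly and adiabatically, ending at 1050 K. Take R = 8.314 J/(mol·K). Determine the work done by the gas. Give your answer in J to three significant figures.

Adiabatic ⇒ Q = 0, so W_by = −ΔU = nCᵥ(T₁ − T₂).
Cᵥ = 3R/2 = 12.47 J/(mol·K).
W = (4.29)(12.47)(508 − 1050) = -28997 J.

W ≈ -29000 J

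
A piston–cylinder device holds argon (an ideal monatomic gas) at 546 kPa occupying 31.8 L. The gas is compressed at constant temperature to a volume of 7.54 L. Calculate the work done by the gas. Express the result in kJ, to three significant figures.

W ≈ -25.0 kJ

Isothermal: W = nRT ln(V₂/V₁) = P₁V₁ ln(V₂/V₁).
P₁V₁ = (546 kPa)(31.8 L) = 17363 J.
W = 17363 × ln(7.54/31.8) = 17363 × -1.439
W_by_gas = -24989 J.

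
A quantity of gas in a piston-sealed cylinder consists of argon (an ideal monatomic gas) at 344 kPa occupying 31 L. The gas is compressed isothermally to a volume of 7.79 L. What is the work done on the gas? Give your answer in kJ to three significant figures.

Isothermal: W = nRT ln(V₂/V₁) = P₁V₁ ln(V₂/V₁).
P₁V₁ = (344 kPa)(31 L) = 10664 J.
W = 10664 × ln(7.79/31) = 10664 × -1.381
W_by_gas = -14729 J; work on gas = −W_by = 14729 J.

W ≈ 14.7 kJ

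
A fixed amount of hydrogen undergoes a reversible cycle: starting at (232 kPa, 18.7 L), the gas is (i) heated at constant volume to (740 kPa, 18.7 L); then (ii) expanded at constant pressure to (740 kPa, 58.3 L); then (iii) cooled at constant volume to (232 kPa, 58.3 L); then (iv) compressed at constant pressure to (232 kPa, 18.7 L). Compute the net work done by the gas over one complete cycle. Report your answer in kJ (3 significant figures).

W_net ≈ 20.1 kJ

Constant-volume legs do no work.
W(ii) = (740)(58.3 − 18.7) = 29304 J; W(iv) = (232)(18.7 − 58.3) = -9187 J.
W_net = 29304 − 9187 = 20117 J (the clockwise enclosed area).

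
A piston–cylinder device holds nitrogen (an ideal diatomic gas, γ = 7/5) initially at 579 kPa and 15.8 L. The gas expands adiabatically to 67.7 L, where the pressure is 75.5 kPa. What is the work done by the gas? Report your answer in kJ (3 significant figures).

W ≈ 10.1 kJ

Adiabatic: W = (P₁V₁ − P₂V₂)/(γ − 1) with γ = 7/5.
P₁V₁ = 9148 J, P₂V₂ = 5111 J.
W = (9148 − 5111) / 0.4 = 10092 J.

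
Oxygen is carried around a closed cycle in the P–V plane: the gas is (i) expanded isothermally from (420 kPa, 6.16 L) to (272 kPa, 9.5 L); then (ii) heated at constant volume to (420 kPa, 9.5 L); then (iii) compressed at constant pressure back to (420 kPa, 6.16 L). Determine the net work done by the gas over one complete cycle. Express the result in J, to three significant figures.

W_net ≈ -282 J

Leg (i): W = PᵢVᵢ ln(V_f/Vᵢ) = (2587) ln(9.5/6.16) = 1121 J.
Leg (ii): W = 0.
Leg (iii): W = PΔV = (420)(6.16 − 9.5) = -1403 J.
W_net = 1121 − 1403 = -282 J.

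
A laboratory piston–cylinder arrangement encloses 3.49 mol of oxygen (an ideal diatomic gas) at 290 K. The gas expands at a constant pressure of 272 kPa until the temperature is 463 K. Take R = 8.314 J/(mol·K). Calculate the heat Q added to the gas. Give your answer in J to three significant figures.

Q ≈ 17600 J

Isobaric: W = nRΔT = (3.49)(8.314)(173) = 5020 J.
ΔU = nCᵥΔT with Cᵥ = 5R/2: ΔU = (3.49)(20.79)(173) = 12549 J.
Q = ΔU + W = 12549 + 5020 = 17569 J.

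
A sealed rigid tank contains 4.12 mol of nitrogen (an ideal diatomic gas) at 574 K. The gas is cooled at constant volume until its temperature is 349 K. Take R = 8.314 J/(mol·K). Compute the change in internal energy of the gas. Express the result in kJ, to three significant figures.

Constant volume ⇒ W = 0, so Q = ΔU = nCᵥΔT with Cᵥ = 5R/2 = 20.79 J/(mol·K).
ΔU = (4.12)(20.79)(349 − 574) = -19268 J.

ΔU ≈ -19.3 kJ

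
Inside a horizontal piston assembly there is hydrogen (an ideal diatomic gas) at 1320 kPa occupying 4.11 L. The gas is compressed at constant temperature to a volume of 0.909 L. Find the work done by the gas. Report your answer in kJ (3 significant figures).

W ≈ -8.19 kJ

Isothermal: W = nRT ln(V₂/V₁) = P₁V₁ ln(V₂/V₁).
P₁V₁ = (1320 kPa)(4.11 L) = 5425 J.
W = 5425 × ln(0.909/4.11) = 5425 × -1.509
W_by_gas = -8186 J.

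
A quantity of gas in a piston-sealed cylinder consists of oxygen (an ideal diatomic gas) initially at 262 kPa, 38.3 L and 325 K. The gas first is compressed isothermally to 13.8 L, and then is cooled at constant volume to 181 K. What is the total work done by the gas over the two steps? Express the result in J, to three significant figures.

Step 1 (isothermal): W = P₁V₁ ln(V₂/V₁) = (10035) ln(13.8/38.3) = -10243 J.
Step 2 (isochoric): W = 0 (constant volume).
W_total = -10243 + 0 = -10243 J.

W_total ≈ -10200 J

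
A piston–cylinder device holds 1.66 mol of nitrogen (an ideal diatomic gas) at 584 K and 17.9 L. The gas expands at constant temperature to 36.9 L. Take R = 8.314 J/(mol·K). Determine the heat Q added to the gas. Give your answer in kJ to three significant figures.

Isothermal ⇒ ΔU = 0, so Q = W = nRT ln(V₂/V₁).
Q = (1.66)(8.314)(584) ln(36.9/17.9) = 8060 × 0.7234 = 5831 J.

Q ≈ 5.83 kJ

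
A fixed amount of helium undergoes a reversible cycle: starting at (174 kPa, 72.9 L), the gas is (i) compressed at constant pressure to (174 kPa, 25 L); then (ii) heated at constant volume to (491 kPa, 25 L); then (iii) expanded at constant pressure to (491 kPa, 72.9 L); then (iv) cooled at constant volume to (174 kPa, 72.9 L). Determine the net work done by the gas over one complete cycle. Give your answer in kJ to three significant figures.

Constant-volume legs do no work.
W(i) = (174)(25 − 72.9) = -8335 J; W(iii) = (491)(72.9 − 25) = 23519 J.
W_net = -8335 + 23519 = 15184 J (the clockwise enclosed area).

W_net ≈ 15.2 kJ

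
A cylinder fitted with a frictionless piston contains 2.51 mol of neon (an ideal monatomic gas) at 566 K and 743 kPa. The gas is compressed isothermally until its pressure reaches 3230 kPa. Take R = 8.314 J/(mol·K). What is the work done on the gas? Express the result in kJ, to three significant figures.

W ≈ 17.4 kJ

Isothermal process: W = nRT ln(V₂/V₁) = nRT ln(P₁/P₂).
W = (2.51)(8.314)(566) × ln(743/3230)
  = 11811 × ln(0.23) = 11811 × -1.47
W_by_gas = -17357 J; work on gas = −W_by = 17357 J.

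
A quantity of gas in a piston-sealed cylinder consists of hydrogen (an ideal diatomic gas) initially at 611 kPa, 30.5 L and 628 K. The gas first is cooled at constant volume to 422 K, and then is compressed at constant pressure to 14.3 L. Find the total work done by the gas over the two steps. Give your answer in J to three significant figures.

W_total ≈ -6650 J

Step 1 (isochoric): W = 0 (constant volume).
After step 1: P = 410.6 kPa (V unchanged).
Step 2 (isobaric): W = PΔV = (410.6 kPa)(14.3 − 30.5 L) = -6651 J.
W_total = 0 − 6651 = -6651 J.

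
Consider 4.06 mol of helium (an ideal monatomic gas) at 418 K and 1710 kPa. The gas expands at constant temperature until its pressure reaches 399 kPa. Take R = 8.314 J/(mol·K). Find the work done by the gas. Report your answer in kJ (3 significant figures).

W ≈ 20.5 kJ

Isothermal process: W = nRT ln(V₂/V₁) = nRT ln(P₁/P₂).
W = (4.06)(8.314)(418) × ln(1710/399)
  = 14110 × ln(4.286) = 14110 × 1.455
W_by_gas = 20533 J.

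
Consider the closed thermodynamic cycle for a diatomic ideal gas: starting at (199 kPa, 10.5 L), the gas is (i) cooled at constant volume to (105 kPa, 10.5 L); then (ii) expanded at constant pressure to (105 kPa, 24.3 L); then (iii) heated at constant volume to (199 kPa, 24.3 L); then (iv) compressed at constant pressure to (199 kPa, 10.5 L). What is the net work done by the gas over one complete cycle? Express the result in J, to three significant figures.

Constant-volume legs do no work.
W(ii) = (105)(24.3 − 10.5) = 1449 J; W(iv) = (199)(10.5 − 24.3) = -2746 J.
W_net = 1449 − 2746 = -1297 J (the counter-clockwise enclosed area).

W_net ≈ -1300 J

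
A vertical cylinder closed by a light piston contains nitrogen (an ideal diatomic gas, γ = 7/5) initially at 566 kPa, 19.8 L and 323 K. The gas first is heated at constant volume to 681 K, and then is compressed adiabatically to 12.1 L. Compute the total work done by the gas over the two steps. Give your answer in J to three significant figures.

W_total ≈ -12900 J

Step 1 (isochoric): W = 0 (constant volume).
After step 1: P = 1193 kPa (V unchanged).
Step 2 (adiabatic): W = (P₁V₁ − P₂V₂)/(γ−1) = (23628 − 28773)/0.4 = -12861 J.
W_total = 0 − 12861 = -12861 J.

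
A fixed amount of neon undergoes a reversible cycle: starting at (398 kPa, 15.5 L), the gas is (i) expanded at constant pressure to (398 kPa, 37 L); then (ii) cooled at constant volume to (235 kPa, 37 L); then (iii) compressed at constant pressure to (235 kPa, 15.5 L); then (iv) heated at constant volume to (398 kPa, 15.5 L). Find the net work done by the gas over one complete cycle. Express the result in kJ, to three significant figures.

Constant-volume legs do no work.
W(i) = (398)(37 − 15.5) = 8557 J; W(iii) = (235)(15.5 − 37) = -5052 J.
W_net = 8557 − 5052 = 3504 J (the clockwise enclosed area).

W_net ≈ 3.50 kJ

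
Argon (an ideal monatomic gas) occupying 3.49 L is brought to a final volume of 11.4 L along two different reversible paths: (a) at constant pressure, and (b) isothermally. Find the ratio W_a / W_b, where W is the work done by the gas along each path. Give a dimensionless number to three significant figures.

Path (a) isobaric: W = P₁(V₂ − V₁) → W_a/(P₁V₁) = 2.266.
Path (b) isothermal: W = P₁V₁ ln(V₂/V₁) → W_b/(P₁V₁) = 1.184.
W_a / W_b = 2.266 / 1.184 = 1.915.

W_a / W_b ≈ 1.91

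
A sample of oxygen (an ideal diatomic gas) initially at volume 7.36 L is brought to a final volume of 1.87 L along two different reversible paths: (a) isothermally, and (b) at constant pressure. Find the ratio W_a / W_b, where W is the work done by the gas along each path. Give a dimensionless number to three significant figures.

W_a / W_b ≈ 1.84

Path (a) isothermal: W = P₁V₁ ln(V₂/V₁) → W_a/(P₁V₁) = -1.37.
Path (b) isobaric: W = P₁(V₂ − V₁) → W_b/(P₁V₁) = -0.7459.
W_a / W_b = -1.37 / -0.7459 = 1.837.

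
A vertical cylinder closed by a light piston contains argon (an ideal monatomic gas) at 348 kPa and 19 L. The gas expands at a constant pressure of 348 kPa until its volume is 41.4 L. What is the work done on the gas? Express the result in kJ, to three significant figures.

Isobaric: W = P ΔV.
W = (348 kPa)(41.4 − 19 L) = (348)(22.4) = 7795 J.
Work on gas = −W_by = -7795 J.

W ≈ -7.80 kJ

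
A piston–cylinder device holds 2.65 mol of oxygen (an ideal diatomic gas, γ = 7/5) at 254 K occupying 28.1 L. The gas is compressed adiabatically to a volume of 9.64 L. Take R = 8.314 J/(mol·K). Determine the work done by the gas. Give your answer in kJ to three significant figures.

W ≈ -7.47 kJ

Adiabatic: TV^(γ−1) = const with γ = 7/5.
T₂ = T₁ (V₁/V₂)^(γ−1) = 254 × (28.1/9.64)^0.4 = 254 × 1.534 = 389.7 K.
W_by = nCᵥ(T₁ − T₂) = (2.65)(20.79)(254 − 389.7) = -7472 J.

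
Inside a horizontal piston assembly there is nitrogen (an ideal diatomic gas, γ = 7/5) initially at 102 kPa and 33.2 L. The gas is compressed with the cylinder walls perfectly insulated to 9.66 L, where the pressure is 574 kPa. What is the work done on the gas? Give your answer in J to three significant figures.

Adiabatic: W = (P₁V₁ − P₂V₂)/(γ − 1) with γ = 7/5.
P₁V₁ = 3386 J, P₂V₂ = 5545 J.
W = (3386 − 5545) / 0.4 = -5396 J.
Work on gas = −W_by = 5396 J.

W ≈ 5400 J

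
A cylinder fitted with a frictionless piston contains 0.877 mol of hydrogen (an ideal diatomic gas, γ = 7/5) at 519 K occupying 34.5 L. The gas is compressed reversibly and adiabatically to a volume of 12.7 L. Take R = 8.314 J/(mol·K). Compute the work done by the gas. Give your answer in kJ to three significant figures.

Adiabatic: TV^(γ−1) = const with γ = 7/5.
T₂ = T₁ (V₁/V₂)^(γ−1) = 519 × (34.5/12.7)^0.4 = 519 × 1.491 = 774.1 K.
W_by = nCᵥ(T₁ − T₂) = (0.877)(20.79)(519 − 774.1) = -4649 J.

W ≈ -4.65 kJ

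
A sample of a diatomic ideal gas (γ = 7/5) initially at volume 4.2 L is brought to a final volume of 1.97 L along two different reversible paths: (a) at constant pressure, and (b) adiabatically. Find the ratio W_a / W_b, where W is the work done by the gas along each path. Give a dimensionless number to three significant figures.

W_a / W_b ≈ 0.601

Path (a) isobaric: W = P₁(V₂ − V₁) → W_a/(P₁V₁) = -0.531.
Path (b) adiabatic: W = P₁V₁(1 − (V₁/V₂)^(γ−1))/(γ−1) → W_b/(P₁V₁) = -0.8842.
W_a / W_b = -0.531 / -0.8842 = 0.6005.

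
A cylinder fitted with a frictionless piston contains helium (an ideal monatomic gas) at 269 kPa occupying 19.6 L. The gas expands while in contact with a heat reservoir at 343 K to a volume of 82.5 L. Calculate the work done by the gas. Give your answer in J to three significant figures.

W ≈ 7580 J

Isothermal: W = nRT ln(V₂/V₁) = P₁V₁ ln(V₂/V₁).
P₁V₁ = (269 kPa)(19.6 L) = 5272 J.
W = 5272 × ln(82.5/19.6) = 5272 × 1.437
W_by_gas = 7578 J.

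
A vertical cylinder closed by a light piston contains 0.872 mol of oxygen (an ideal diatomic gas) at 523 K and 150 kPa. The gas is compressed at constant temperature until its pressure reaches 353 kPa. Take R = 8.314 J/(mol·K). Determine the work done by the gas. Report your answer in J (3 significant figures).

W ≈ -3250 J

Isothermal process: W = nRT ln(V₂/V₁) = nRT ln(P₁/P₂).
W = (0.872)(8.314)(523) × ln(150/353)
  = 3792 × ln(0.4249) = 3792 × -0.8558
W_by_gas = -3245 J.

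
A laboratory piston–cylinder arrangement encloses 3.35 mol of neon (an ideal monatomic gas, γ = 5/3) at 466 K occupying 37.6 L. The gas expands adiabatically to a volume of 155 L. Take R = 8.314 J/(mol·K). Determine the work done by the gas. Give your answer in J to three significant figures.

W ≈ 11900 J

Adiabatic: TV^(γ−1) = const with γ = 5/3.
T₂ = T₁ (V₁/V₂)^(γ−1) = 466 × (37.6/155)^0.667 = 466 × 0.389 = 181.3 K.
W_by = nCᵥ(T₁ − T₂) = (3.35)(12.47)(466 − 181.3) = 11896 J.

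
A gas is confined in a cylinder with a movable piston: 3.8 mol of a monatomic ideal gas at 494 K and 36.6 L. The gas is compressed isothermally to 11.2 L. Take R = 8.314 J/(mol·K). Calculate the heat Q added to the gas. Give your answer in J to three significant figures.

Q ≈ -18500 J

Isothermal ⇒ ΔU = 0, so Q = W = nRT ln(V₂/V₁).
Q = (3.8)(8.314)(494) ln(11.2/36.6) = 15607 × -1.184 = -18481 J.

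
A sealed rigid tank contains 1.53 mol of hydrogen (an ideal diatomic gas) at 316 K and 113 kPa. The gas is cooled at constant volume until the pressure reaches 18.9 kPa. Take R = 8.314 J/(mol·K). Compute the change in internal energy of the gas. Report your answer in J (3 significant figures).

ΔU ≈ -8370 J

Constant volume ⇒ W = 0, so Q = ΔU = nCᵥΔT with Cᵥ = 5R/2 = 20.79 J/(mol·K).
At constant V, T₂/T₁ = P₂/P₁ ⇒ ΔT = T₁(P₂/P₁ − 1) = 316·(18.9/113 − 1) = -263.1 K.
ΔU = (1.53)(20.79)(-263.1) = -8368 J.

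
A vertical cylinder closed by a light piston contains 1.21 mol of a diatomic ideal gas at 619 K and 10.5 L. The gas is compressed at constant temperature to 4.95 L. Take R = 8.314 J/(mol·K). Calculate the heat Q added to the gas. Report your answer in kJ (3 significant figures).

Isothermal ⇒ ΔU = 0, so Q = W = nRT ln(V₂/V₁).
Q = (1.21)(8.314)(619) ln(4.95/10.5) = 6227 × -0.752 = -4683 J.

Q ≈ -4.68 kJ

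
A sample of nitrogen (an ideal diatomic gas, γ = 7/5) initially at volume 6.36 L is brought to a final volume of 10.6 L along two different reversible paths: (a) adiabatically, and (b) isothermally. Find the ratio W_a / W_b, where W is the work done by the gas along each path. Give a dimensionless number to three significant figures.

W_a / W_b ≈ 0.904

Path (a) adiabatic: W = P₁V₁(1 − (V₁/V₂)^(γ−1))/(γ−1) → W_a/(P₁V₁) = 0.462.
Path (b) isothermal: W = P₁V₁ ln(V₂/V₁) → W_b/(P₁V₁) = 0.5108.
W_a / W_b = 0.462 / 0.5108 = 0.9045.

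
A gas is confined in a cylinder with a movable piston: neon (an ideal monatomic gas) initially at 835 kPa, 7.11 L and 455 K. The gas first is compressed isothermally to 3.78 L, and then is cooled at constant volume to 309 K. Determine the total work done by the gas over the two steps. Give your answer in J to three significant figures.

Step 1 (isothermal): W = P₁V₁ ln(V₂/V₁) = (5937) ln(3.78/7.11) = -3751 J.
Step 2 (isochoric): W = 0 (constant volume).
W_total = -3751 + 0 = -3751 J.

W_total ≈ -3750 J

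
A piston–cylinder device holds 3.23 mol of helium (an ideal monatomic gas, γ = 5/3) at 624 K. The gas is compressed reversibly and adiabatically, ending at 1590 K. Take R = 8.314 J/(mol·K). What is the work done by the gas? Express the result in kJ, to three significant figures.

W ≈ -38.9 kJ

Adiabatic ⇒ Q = 0, so W_by = −ΔU = nCᵥ(T₁ − T₂).
Cᵥ = 3R/2 = 12.47 J/(mol·K).
W = (3.23)(12.47)(624 − 1590) = -38912 J.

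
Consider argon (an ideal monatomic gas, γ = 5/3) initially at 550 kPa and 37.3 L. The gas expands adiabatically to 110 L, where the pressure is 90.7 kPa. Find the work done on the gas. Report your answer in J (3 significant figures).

Adiabatic: W = (P₁V₁ − P₂V₂)/(γ − 1) with γ = 5/3.
P₁V₁ = 20515 J, P₂V₂ = 9977 J.
W = (20515 − 9977) / 0.6667 = 15807 J.
Work on gas = −W_by = -15807 J.

W ≈ -15800 J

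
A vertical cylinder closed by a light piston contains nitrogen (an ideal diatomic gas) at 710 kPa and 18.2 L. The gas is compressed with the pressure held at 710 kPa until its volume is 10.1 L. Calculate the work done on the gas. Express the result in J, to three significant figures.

W ≈ 5750 J

Isobaric: W = P ΔV.
W = (710 kPa)(10.1 − 18.2 L) = (710)(-8.1) = -5751 J.
Work on gas = −W_by = 5751 J.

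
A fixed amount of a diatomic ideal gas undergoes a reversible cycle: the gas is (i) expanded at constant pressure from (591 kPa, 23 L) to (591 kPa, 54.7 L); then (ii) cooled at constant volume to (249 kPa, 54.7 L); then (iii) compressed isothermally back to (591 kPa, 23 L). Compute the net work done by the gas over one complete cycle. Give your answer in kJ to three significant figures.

Leg (i): W = PΔV = (591)(54.7 − 23) = 18735 J.
Leg (ii): W = 0.
Leg (iii): W = PᵢVᵢ ln(V_f/Vᵢ) = (13620) ln(23/54.7) = -11800 J.
W_net = 18735 − 11800 = 6934 J.

W_net ≈ 6.93 kJ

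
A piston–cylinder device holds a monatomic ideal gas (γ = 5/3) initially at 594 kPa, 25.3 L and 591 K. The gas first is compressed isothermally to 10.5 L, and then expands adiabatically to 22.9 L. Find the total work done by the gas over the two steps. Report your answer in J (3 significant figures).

Step 1 (isothermal): W = P₁V₁ ln(V₂/V₁) = (15028) ln(10.5/25.3) = -13216 J.
After step 1: P = 1431 kPa, V = 10.5 L, T = 591 K.
Step 2 (adiabatic): W = (P₁V₁ − P₂V₂)/(γ−1) = (15028 − 8936)/0.667 = 9138 J.
W_total = -13216 + 9138 = -4078 J.

W_total ≈ -4080 J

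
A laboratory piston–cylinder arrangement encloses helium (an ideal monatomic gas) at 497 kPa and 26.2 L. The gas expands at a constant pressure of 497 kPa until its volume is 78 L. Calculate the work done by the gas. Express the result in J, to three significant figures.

W ≈ 25700 J

Isobaric: W = P ΔV.
W = (497 kPa)(78 − 26.2 L) = (497)(51.8) = 25745 J.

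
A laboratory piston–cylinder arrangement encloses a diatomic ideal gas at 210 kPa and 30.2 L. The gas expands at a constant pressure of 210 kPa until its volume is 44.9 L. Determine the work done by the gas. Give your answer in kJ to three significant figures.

Isobaric: W = P ΔV.
W = (210 kPa)(44.9 − 30.2 L) = (210)(14.7) = 3087 J.

W ≈ 3.09 kJ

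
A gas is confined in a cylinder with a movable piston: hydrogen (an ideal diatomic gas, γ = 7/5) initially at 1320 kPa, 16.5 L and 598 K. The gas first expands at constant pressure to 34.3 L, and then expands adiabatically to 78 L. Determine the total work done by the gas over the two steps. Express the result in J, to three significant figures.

W_total ≈ 55200 J

Step 1 (isobaric): W = PΔV = (1320 kPa)(34.3 − 16.5 L) = 23496 J.
After step 1: P = 1320 kPa, V = 34.3 L, T = 1243 K.
Step 2 (adiabatic): W = (P₁V₁ − P₂V₂)/(γ−1) = (45276 − 32595)/0.4 = 31703 J.
W_total = 23496 + 31703 = 55199 J.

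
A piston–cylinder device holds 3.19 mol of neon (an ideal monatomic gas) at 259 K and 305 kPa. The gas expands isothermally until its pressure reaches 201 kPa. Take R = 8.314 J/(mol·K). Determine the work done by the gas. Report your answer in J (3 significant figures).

Isothermal process: W = nRT ln(V₂/V₁) = nRT ln(P₁/P₂).
W = (3.19)(8.314)(259) × ln(305/201)
  = 6869 × ln(1.517) = 6869 × 0.417
W_by_gas = 2864 J.

W ≈ 2860 J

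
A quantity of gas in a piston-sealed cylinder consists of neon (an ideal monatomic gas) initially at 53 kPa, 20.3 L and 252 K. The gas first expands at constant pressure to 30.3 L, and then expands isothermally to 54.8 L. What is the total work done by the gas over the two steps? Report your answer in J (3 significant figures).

Step 1 (isobaric): W = PΔV = (53 kPa)(30.3 − 20.3 L) = 530 J.
After step 1: P = 53 kPa, V = 30.3 L, T = 376.1 K.
Step 2 (isothermal): W = P₁V₁ ln(V₂/V₁) = (1606) ln(54.8/30.3) = 951.6 J.
W_total = 530 + 951.6 = 1482 J.

W_total ≈ 1480 J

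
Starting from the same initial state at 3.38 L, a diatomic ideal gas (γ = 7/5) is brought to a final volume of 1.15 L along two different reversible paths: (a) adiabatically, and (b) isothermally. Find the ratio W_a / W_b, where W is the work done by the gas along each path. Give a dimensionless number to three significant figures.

Path (a) adiabatic: W = P₁V₁(1 − (V₁/V₂)^(γ−1))/(γ−1) → W_a/(P₁V₁) = -1.348.
Path (b) isothermal: W = P₁V₁ ln(V₂/V₁) → W_b/(P₁V₁) = -1.078.
W_a / W_b = -1.348 / -1.078 = 1.25.

W_a / W_b ≈ 1.25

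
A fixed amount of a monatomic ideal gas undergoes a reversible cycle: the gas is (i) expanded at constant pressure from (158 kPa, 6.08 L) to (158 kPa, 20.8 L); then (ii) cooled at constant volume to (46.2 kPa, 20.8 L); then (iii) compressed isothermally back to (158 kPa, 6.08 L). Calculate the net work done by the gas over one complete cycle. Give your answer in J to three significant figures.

Leg (i): W = PΔV = (158)(20.8 − 6.08) = 2326 J.
Leg (ii): W = 0.
Leg (iii): W = PᵢVᵢ ln(V_f/Vᵢ) = (961) ln(6.08/20.8) = -1182 J.
W_net = 2326 − 1182 = 1144 J.

W_net ≈ 1140 J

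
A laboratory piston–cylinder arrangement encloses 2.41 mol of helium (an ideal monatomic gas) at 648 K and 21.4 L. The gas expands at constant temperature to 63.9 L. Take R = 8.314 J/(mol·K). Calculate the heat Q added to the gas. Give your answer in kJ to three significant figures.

Q ≈ 14.2 kJ

Isothermal ⇒ ΔU = 0, so Q = W = nRT ln(V₂/V₁).
Q = (2.41)(8.314)(648) ln(63.9/21.4) = 12984 × 1.094 = 14203 J.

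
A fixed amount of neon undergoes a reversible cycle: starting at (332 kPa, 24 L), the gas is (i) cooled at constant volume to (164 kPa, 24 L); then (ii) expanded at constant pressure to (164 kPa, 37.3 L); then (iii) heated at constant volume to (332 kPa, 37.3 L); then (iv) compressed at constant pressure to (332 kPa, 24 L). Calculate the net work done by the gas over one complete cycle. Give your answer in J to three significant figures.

Constant-volume legs do no work.
W(ii) = (164)(37.3 − 24) = 2181 J; W(iv) = (332)(24 − 37.3) = -4416 J.
W_net = 2181 − 4416 = -2234 J (the counter-clockwise enclosed area).

W_net ≈ -2230 J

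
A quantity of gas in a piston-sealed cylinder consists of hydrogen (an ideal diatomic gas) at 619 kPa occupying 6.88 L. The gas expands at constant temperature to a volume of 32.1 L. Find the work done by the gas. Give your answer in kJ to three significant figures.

Isothermal: W = nRT ln(V₂/V₁) = P₁V₁ ln(V₂/V₁).
P₁V₁ = (619 kPa)(6.88 L) = 4259 J.
W = 4259 × ln(32.1/6.88) = 4259 × 1.54
W_by_gas = 6559 J.

W ≈ 6.56 kJ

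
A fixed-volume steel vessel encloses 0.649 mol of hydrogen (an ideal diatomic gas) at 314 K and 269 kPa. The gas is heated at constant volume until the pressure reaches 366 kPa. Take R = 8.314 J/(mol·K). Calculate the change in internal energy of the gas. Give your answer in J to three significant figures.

ΔU ≈ 1530 J

Constant volume ⇒ W = 0, so Q = ΔU = nCᵥΔT with Cᵥ = 5R/2 = 20.79 J/(mol·K).
At constant V, T₂/T₁ = P₂/P₁ ⇒ ΔT = T₁(P₂/P₁ − 1) = 314·(366/269 − 1) = 113.2 K.
ΔU = (0.649)(20.79)(113.2) = 1527 J.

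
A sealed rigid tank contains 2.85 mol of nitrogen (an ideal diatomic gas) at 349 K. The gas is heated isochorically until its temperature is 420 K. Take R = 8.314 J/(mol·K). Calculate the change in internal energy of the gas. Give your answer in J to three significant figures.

Constant volume ⇒ W = 0, so Q = ΔU = nCᵥΔT with Cᵥ = 5R/2 = 20.79 J/(mol·K).
ΔU = (2.85)(20.79)(420 − 349) = 4206 J.

ΔU ≈ 4210 J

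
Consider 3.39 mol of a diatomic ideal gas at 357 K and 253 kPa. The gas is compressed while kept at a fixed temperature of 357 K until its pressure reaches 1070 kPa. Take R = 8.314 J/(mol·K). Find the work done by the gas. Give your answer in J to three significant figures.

Isothermal process: W = nRT ln(V₂/V₁) = nRT ln(P₁/P₂).
W = (3.39)(8.314)(357) × ln(253/1070)
  = 10062 × ln(0.2364) = 10062 × -1.442
W_by_gas = -14509 J.

W ≈ -14500 J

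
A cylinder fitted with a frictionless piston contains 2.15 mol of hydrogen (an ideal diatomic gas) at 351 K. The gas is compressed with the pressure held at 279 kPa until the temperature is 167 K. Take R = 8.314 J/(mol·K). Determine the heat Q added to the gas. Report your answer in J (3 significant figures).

Isobaric: W = nRΔT = (2.15)(8.314)(-184) = -3289 J.
ΔU = nCᵥΔT with Cᵥ = 5R/2: ΔU = (2.15)(20.79)(-184) = -8223 J.
Q = ΔU + W = -8223 − 3289 = -11512 J.

Q ≈ -11500 J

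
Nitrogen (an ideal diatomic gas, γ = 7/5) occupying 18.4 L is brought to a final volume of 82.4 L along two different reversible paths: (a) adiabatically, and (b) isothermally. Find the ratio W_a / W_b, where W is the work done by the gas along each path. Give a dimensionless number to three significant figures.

W_a / W_b ≈ 0.752

Path (a) adiabatic: W = P₁V₁(1 − (V₁/V₂)^(γ−1))/(γ−1) → W_a/(P₁V₁) = 1.128.
Path (b) isothermal: W = P₁V₁ ln(V₂/V₁) → W_b/(P₁V₁) = 1.499.
W_a / W_b = 1.128 / 1.499 = 0.7521.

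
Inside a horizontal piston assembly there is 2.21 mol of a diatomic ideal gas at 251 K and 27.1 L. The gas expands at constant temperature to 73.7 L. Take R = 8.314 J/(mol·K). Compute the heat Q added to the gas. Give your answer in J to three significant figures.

Q ≈ 4610 J

Isothermal ⇒ ΔU = 0, so Q = W = nRT ln(V₂/V₁).
Q = (2.21)(8.314)(251) ln(73.7/27.1) = 4612 × 1 = 4614 J.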